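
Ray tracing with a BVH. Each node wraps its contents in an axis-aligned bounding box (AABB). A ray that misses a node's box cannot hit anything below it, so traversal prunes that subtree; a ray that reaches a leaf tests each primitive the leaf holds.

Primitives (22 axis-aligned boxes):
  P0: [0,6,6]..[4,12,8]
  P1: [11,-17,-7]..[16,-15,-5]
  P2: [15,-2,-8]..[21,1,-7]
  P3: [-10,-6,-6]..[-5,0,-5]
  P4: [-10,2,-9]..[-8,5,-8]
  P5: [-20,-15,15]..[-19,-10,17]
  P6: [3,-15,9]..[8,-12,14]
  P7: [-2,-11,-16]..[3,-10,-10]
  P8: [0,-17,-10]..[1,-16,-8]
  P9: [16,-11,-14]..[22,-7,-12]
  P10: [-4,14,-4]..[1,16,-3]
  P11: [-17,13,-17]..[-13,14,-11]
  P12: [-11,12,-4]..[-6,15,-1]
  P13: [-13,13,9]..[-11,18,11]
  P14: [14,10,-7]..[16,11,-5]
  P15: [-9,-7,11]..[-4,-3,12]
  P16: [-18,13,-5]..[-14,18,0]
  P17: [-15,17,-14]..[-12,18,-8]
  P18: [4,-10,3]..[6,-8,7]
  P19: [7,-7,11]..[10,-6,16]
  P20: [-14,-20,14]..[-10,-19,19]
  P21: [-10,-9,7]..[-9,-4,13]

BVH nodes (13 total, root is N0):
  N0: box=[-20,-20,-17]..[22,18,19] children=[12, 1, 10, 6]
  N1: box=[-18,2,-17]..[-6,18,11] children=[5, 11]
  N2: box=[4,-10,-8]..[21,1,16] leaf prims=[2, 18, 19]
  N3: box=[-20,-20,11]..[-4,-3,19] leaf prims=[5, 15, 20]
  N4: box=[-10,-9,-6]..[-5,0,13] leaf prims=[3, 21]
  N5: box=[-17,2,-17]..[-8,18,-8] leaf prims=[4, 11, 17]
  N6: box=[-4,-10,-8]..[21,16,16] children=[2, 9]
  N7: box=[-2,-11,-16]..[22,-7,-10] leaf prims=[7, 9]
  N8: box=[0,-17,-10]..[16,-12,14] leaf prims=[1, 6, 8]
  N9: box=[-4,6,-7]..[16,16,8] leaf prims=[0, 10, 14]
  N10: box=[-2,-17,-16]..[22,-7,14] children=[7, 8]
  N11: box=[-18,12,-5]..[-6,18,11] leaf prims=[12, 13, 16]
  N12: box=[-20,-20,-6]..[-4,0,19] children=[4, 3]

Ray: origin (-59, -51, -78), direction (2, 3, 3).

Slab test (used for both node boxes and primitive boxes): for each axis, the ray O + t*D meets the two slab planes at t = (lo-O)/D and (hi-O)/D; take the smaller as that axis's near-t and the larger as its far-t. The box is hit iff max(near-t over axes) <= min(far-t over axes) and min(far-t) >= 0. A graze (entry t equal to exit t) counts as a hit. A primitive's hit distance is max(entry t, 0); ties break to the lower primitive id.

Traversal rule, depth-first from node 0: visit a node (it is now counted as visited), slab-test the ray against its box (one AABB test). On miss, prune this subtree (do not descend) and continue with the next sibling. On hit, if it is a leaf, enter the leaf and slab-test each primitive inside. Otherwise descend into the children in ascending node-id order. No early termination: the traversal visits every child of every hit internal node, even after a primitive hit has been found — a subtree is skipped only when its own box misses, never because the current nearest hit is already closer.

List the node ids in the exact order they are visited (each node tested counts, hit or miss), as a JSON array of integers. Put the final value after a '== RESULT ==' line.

Traverse from the root:
N0 x:[39/2,81/2] y:[31/3,23] z:[61/3,97/3] -> hit [61/3,23], descend [1, 6, 10, 12]
  N1 x:[41/2,53/2] y:[53/3,23] z:[61/3,89/3] -> hit [41/2,23], descend [5, 11]
    N5 x:[21,51/2] y:[53/3,23] z:[61/3,70/3] -> hit [21,23] leaf, test {P4(miss), P11@t=64/3, P17@t=68/3}
    N11 x:[41/2,53/2] y:[21,23] z:[73/3,89/3] -> miss, prune
  N6 x:[55/2,40] y:[41/3,67/3] z:[70/3,94/3] -> miss, prune
  N10 x:[57/2,81/2] y:[34/3,44/3] z:[62/3,92/3] -> miss, prune
  N12 x:[39/2,55/2] y:[31/3,17] z:[24,97/3] -> miss, prune

7 AABB tests over nodes [0, 1, 5, 11, 6, 10, 12]; 1 leaf entered; closest P11.

== RESULT ==
[0, 1, 5, 11, 6, 10, 12]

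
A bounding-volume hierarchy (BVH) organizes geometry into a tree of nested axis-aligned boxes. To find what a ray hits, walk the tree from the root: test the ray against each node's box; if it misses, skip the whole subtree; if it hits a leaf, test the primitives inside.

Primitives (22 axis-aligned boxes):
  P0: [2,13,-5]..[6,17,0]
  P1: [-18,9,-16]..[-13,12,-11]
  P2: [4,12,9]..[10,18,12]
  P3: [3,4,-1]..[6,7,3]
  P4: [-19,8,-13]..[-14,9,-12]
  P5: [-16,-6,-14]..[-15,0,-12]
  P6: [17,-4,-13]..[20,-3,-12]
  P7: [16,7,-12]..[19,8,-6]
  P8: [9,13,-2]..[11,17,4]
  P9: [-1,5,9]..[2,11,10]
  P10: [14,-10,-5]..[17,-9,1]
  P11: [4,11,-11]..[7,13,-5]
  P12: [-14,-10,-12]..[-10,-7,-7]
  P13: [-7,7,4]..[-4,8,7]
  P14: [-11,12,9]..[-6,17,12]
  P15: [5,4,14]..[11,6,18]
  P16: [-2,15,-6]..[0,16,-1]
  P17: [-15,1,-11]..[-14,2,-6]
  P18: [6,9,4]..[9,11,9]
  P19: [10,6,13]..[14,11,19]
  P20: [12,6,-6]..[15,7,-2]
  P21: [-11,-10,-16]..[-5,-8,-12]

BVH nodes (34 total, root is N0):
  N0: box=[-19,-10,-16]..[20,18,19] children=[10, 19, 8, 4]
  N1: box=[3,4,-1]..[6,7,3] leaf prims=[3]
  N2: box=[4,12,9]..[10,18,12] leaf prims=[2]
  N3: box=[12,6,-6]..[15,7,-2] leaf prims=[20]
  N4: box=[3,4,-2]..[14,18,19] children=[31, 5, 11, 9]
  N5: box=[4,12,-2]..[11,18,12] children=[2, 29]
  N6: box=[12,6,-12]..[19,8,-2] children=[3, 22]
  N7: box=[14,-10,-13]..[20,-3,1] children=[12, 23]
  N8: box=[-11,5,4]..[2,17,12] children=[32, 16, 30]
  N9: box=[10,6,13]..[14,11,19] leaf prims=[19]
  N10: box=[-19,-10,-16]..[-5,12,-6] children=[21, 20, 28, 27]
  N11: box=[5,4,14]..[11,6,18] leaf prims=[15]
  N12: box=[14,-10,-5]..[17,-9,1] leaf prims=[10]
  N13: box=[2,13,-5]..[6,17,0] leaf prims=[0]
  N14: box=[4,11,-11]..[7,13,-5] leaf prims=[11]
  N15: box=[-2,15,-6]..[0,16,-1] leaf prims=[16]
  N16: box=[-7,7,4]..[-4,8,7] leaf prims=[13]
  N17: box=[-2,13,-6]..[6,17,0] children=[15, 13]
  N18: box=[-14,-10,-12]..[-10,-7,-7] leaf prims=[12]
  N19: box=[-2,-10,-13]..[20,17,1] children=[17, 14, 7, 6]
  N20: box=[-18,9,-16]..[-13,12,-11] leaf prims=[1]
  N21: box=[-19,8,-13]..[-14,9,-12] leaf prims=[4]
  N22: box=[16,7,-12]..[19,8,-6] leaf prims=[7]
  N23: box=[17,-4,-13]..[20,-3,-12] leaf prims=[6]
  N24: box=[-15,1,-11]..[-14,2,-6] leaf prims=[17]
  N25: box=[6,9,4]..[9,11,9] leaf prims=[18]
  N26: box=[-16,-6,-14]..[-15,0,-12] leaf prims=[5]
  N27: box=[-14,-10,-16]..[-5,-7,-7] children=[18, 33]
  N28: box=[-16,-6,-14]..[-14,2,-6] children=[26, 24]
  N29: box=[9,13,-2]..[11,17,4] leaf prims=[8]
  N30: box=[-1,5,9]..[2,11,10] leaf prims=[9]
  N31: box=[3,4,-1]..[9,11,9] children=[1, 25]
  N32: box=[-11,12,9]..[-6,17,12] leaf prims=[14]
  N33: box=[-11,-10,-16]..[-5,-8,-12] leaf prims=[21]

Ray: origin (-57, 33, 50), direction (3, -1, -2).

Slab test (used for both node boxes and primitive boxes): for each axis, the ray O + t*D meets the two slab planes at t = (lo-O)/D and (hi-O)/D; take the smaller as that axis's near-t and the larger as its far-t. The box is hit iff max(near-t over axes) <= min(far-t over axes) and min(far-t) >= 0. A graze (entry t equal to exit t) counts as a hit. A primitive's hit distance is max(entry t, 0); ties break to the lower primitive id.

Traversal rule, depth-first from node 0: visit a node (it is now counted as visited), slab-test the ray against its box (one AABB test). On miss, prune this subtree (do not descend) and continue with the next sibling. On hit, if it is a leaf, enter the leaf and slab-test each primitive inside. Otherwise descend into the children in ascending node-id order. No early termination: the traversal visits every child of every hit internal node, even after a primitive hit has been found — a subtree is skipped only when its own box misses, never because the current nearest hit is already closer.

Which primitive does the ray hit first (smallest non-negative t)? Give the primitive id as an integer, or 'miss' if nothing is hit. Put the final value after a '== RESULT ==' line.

Trace the traversal:
N0 x:[38/3,77/3] y:[15,43] z:[31/2,33] -> hit [31/2,77/3], descend [4, 8, 10, 19]
  N4 x:[20,71/3] y:[15,29] z:[31/2,26] -> hit [20,71/3], descend [5, 9, 11, 31]
    N5 x:[61/3,68/3] y:[15,21] z:[19,26] -> hit [61/3,21], descend [2, 29]
      N2 x:[61/3,67/3] y:[15,21] z:[19,41/2] -> hit [61/3,41/2] leaf, test {P2@t=61/3}
      N29 x:[22,68/3] y:[16,20] z:[23,26] -> miss, prune
    N9 x:[67/3,71/3] y:[22,27] z:[31/2,37/2] -> miss, prune
    N11 x:[62/3,68/3] y:[27,29] z:[16,18] -> miss, prune
    N31 x:[20,22] y:[22,29] z:[41/2,51/2] -> hit [22,22], descend [1, 25]
      N1 x:[20,21] y:[26,29] z:[47/2,51/2] -> miss, prune
      N25 x:[21,22] y:[22,24] z:[41/2,23] -> hit [22,22] leaf, test {P18@t=22}
  N8 x:[46/3,59/3] y:[16,28] z:[19,23] -> hit [19,59/3], descend [16, 30, 32]
    N16 x:[50/3,53/3] y:[25,26] z:[43/2,23] -> miss, prune
    N30 x:[56/3,59/3] y:[22,28] z:[20,41/2] -> miss, prune
    N32 x:[46/3,17] y:[16,21] z:[19,41/2] -> miss, prune
  N10 x:[38/3,52/3] y:[21,43] z:[28,33] -> miss, prune
  N19 x:[55/3,77/3] y:[16,43] z:[49/2,63/2] -> hit [49/2,77/3], descend [6, 7, 14, 17]
    N6 x:[23,76/3] y:[25,27] z:[26,31] -> miss, prune
    N7 x:[71/3,77/3] y:[36,43] z:[49/2,63/2] -> miss, prune
    N14 x:[61/3,64/3] y:[20,22] z:[55/2,61/2] -> miss, prune
    N17 x:[55/3,21] y:[16,20] z:[25,28] -> miss, prune

Visited [0, 4, 5, 2, 29, 9, 11, 31, 1, 25, 8, 16, 30, 32, 10, 19, 6, 7, 14, 17]. Tests: 20 box, 2 leaf. Nearest: P2.

== RESULT ==
2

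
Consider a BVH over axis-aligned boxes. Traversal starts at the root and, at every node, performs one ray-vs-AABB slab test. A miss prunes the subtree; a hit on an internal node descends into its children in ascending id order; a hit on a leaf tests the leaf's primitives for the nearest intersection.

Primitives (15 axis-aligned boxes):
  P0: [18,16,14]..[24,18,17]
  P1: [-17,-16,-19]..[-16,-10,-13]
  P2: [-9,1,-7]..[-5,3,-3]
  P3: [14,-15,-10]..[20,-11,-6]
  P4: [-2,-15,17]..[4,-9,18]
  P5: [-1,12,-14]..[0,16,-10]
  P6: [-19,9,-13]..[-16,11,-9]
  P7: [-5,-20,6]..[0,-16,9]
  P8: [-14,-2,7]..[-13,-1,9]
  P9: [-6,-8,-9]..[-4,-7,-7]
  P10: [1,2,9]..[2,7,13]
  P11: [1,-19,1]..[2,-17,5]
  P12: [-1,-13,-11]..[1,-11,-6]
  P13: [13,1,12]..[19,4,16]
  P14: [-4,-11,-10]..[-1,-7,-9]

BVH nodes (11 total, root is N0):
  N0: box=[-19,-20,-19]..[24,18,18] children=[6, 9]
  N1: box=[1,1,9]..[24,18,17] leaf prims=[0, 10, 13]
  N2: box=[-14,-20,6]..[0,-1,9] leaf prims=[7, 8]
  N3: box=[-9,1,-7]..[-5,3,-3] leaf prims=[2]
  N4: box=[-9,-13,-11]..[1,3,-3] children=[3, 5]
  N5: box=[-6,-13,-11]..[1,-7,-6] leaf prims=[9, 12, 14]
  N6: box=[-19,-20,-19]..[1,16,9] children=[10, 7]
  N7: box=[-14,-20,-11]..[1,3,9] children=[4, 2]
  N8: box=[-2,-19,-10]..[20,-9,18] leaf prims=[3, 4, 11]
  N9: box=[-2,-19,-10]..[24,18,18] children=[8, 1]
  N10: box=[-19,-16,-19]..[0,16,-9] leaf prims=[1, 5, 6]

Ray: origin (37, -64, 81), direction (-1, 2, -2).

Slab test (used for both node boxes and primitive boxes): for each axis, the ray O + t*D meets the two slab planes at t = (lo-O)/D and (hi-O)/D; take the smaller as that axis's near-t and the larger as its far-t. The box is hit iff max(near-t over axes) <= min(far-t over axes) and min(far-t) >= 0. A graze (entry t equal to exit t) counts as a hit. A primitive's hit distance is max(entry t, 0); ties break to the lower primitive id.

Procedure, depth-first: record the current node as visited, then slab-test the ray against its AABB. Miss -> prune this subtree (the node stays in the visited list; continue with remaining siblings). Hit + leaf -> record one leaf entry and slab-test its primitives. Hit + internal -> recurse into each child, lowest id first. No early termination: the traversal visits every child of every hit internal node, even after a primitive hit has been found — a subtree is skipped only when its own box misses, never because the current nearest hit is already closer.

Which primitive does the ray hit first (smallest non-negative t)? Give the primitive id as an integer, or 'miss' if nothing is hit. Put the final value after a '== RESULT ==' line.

Trace the traversal:
N0 x:[13,56] y:[22,41] z:[63/2,50] -> hit [63/2,41], descend [6, 9]
  N6 x:[36,56] y:[22,40] z:[36,50] -> hit [36,40], descend [7, 10]
    N7 x:[36,51] y:[22,67/2] z:[36,46] -> miss, prune
    N10 x:[37,56] y:[24,40] z:[45,50] -> miss, prune
  N9 x:[13,39] y:[45/2,41] z:[63/2,91/2] -> hit [63/2,39], descend [1, 8]
    N1 x:[13,36] y:[65/2,41] z:[32,36] -> hit [65/2,36] leaf, test {P0(miss), P10@t=35, P13(miss)}
    N8 x:[17,39] y:[45/2,55/2] z:[63/2,91/2] -> miss, prune

Visited [0, 6, 7, 10, 9, 1, 8]. Tests: 7 box, 1 leaf. Nearest: P10.

== RESULT ==
10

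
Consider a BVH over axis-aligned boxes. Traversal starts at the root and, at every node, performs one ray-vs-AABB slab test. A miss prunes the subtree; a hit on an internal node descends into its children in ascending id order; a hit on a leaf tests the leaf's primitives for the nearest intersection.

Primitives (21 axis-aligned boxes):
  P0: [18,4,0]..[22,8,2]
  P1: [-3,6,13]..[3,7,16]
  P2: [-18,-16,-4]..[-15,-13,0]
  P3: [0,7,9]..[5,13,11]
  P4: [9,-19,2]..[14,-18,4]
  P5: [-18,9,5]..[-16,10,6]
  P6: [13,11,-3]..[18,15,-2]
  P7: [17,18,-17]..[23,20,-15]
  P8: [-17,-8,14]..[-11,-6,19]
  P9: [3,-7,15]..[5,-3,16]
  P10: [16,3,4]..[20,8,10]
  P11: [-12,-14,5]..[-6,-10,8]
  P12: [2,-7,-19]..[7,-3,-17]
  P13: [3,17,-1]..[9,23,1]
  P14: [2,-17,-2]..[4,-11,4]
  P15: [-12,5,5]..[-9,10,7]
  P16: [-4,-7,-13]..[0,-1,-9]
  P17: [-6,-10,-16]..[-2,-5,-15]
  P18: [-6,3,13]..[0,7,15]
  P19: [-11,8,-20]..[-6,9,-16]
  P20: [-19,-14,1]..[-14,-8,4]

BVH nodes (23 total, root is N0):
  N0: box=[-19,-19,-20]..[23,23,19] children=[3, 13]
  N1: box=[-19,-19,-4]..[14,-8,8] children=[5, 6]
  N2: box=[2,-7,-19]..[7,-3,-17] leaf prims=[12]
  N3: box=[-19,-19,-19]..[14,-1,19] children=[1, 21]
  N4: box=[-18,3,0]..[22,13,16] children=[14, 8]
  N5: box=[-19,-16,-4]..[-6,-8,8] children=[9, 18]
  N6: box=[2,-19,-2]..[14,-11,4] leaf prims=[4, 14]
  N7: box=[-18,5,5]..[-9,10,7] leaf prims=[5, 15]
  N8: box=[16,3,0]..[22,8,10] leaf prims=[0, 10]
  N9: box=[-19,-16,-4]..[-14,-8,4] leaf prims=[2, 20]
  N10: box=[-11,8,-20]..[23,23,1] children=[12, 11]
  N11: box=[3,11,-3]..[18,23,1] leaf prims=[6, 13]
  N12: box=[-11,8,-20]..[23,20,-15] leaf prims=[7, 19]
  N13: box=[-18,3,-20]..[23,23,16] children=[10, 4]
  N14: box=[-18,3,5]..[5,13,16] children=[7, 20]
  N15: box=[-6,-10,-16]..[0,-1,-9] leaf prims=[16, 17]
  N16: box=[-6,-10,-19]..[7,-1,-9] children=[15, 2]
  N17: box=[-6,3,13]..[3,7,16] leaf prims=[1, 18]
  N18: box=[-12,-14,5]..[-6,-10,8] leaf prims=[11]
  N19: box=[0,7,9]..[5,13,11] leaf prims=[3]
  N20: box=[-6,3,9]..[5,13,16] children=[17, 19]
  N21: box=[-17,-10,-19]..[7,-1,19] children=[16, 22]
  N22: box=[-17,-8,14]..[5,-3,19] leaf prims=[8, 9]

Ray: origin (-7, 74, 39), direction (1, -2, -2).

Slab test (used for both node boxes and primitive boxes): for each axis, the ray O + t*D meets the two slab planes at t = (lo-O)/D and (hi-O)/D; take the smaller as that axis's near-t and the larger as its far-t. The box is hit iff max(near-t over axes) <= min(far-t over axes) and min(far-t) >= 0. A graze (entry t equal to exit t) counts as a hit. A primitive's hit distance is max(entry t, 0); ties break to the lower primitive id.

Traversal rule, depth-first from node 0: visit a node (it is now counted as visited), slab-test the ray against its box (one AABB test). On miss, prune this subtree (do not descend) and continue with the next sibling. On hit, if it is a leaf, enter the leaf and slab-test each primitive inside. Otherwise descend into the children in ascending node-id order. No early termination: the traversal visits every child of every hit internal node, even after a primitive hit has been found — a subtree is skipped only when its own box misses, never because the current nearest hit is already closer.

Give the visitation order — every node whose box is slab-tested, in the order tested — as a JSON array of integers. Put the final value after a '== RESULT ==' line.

Traverse from the root:
N0 x:[-12,30] y:[51/2,93/2] z:[10,59/2] -> hit [51/2,59/2], descend [3, 13]
  N3 x:[-12,21] y:[75/2,93/2] z:[10,29] -> miss, prune
  N13 x:[-11,30] y:[51/2,71/2] z:[23/2,59/2] -> hit [51/2,59/2], descend [4, 10]
    N4 x:[-11,29] y:[61/2,71/2] z:[23/2,39/2] -> miss, prune
    N10 x:[-4,30] y:[51/2,33] z:[19,59/2] -> hit [51/2,59/2], descend [11, 12]
      N11 x:[10,25] y:[51/2,63/2] z:[19,21] -> miss, prune
      N12 x:[-4,30] y:[27,33] z:[27,59/2] -> hit [27,59/2] leaf, test {P7@t=27, P19(miss)}

Visited [0, 3, 13, 4, 10, 11, 12]. Tests: 7 box, 1 leaf. Nearest: P7.

== RESULT ==
[0, 3, 13, 4, 10, 11, 12]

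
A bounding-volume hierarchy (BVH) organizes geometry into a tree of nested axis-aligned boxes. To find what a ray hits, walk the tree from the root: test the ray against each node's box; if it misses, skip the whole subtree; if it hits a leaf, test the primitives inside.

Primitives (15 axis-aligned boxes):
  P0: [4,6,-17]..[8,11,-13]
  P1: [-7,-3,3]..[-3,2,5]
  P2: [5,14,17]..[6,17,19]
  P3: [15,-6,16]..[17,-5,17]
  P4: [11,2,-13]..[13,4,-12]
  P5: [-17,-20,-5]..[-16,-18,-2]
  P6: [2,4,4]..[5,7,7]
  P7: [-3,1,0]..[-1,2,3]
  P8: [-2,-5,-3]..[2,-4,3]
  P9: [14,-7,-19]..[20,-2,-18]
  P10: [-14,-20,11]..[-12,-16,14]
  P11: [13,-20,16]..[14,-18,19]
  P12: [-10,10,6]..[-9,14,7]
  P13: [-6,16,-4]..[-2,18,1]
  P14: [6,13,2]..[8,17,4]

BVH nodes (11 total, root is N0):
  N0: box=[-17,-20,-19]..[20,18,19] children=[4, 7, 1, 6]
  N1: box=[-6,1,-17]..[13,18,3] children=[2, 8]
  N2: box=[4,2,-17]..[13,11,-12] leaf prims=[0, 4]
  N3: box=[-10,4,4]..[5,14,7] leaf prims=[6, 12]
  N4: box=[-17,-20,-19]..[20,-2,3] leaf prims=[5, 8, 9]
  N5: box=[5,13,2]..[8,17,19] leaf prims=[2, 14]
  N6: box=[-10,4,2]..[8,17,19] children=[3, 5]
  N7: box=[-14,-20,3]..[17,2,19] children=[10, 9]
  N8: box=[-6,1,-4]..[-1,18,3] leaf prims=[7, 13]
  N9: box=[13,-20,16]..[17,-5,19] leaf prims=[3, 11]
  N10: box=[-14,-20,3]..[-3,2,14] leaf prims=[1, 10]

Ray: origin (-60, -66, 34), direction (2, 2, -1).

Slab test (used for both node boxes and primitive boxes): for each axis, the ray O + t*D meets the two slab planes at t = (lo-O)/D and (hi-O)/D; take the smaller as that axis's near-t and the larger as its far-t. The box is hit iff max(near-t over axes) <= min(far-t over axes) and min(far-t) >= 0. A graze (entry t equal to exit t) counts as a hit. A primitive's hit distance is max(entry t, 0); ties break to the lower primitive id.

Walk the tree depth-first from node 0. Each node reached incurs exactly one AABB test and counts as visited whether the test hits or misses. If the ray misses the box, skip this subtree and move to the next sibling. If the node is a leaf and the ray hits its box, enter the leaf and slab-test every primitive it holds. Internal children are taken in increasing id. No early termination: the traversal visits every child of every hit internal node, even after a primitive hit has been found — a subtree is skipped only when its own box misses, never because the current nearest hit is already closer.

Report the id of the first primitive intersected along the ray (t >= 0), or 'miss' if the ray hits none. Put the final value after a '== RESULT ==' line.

Walk:
N0 x:[43/2,40] y:[23,42] z:[15,53] -> hit [23,40], descend [1, 4, 6, 7]
  N1 x:[27,73/2] y:[67/2,42] z:[31,51] -> hit [67/2,73/2], descend [2, 8]
    N2 x:[32,73/2] y:[34,77/2] z:[46,51] -> miss, prune
    N8 x:[27,59/2] y:[67/2,42] z:[31,38] -> miss, prune
  N4 x:[43/2,40] y:[23,32] z:[31,53] -> hit [31,32] leaf, test {P5(miss), P8@t=31, P9(miss)}
  N6 x:[25,34] y:[35,83/2] z:[15,32] -> miss, prune
  N7 x:[23,77/2] y:[23,34] z:[15,31] -> hit [23,31], descend [9, 10]
    N9 x:[73/2,77/2] y:[23,61/2] z:[15,18] -> miss, prune
    N10 x:[23,57/2] y:[23,34] z:[20,31] -> hit [23,57/2] leaf, test {P1(miss), P10@t=23}

9 AABB tests over nodes [0, 1, 2, 8, 4, 6, 7, 9, 10]; 2 leaves entered; closest P10.

== RESULT ==
10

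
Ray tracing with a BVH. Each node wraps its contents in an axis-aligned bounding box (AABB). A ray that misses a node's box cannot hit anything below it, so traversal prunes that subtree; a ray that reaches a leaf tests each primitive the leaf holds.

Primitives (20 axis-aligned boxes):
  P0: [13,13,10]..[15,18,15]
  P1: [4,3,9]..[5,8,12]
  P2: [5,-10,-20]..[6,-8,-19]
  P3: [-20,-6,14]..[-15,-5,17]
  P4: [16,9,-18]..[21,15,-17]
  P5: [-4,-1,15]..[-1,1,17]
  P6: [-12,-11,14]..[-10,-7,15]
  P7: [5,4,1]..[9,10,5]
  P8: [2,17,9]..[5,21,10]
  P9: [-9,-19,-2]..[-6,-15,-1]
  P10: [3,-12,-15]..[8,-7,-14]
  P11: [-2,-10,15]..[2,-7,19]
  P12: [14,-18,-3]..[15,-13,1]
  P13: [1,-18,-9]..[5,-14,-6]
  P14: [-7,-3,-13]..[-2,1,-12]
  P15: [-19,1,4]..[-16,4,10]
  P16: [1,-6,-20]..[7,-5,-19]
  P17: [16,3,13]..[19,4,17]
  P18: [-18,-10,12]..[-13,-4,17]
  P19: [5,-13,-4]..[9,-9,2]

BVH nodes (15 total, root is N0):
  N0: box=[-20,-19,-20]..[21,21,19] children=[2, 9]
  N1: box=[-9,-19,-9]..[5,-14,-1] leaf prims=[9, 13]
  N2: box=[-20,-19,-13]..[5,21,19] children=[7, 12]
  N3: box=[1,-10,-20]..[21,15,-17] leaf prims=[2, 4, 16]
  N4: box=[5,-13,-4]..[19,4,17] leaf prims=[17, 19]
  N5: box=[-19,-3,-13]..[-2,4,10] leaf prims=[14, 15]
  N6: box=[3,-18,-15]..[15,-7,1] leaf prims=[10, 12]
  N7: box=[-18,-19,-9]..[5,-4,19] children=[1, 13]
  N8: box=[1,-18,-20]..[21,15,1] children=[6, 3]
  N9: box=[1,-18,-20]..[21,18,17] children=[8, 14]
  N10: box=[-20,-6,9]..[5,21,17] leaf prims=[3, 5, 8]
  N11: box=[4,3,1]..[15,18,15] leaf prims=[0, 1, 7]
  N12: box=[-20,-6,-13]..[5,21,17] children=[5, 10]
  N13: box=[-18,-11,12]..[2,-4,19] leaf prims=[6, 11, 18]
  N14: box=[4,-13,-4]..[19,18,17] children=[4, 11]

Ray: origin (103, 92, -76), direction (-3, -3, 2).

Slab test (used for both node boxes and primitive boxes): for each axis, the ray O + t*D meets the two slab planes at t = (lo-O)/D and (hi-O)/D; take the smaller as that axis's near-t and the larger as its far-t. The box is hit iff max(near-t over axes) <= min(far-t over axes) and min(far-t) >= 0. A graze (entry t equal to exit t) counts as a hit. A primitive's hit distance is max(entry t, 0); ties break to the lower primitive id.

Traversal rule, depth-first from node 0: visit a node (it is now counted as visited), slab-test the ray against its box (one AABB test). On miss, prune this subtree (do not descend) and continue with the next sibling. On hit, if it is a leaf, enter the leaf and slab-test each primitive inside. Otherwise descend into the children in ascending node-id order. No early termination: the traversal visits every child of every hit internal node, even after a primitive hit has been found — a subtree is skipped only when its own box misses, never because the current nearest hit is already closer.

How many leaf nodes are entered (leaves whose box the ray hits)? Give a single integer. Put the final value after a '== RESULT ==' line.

Traverse from the root:
N0 x:[82/3,41] y:[71/3,37] z:[28,95/2] -> hit [28,37], descend [2, 9]
  N2 x:[98/3,41] y:[71/3,37] z:[63/2,95/2] -> hit [98/3,37], descend [7, 12]
    N7 x:[98/3,121/3] y:[32,37] z:[67/2,95/2] -> hit [67/2,37], descend [1, 13]
      N1 x:[98/3,112/3] y:[106/3,37] z:[67/2,75/2] -> hit [106/3,37] leaf, test {P9@t=37, P13(miss)}
      N13 x:[101/3,121/3] y:[32,103/3] z:[44,95/2] -> miss, prune
    N12 x:[98/3,41] y:[71/3,98/3] z:[63/2,93/2] -> hit [98/3,98/3], descend [5, 10]
      N5 x:[35,122/3] y:[88/3,95/3] z:[63/2,43] -> miss, prune
      N10 x:[98/3,41] y:[71/3,98/3] z:[85/2,93/2] -> miss, prune
  N9 x:[82/3,34] y:[74/3,110/3] z:[28,93/2] -> hit [28,34], descend [8, 14]
    N8 x:[82/3,34] y:[77/3,110/3] z:[28,77/2] -> hit [28,34], descend [3, 6]
      N3 x:[82/3,34] y:[77/3,34] z:[28,59/2] -> hit [28,59/2] leaf, test {P2(miss), P4(miss), P16(miss)}
      N6 x:[88/3,100/3] y:[33,110/3] z:[61/2,77/2] -> hit [33,100/3] leaf, test {P10(miss), P12(miss)}
    N14 x:[28,33] y:[74/3,35] z:[36,93/2] -> miss, prune

order=[0, 2, 7, 1, 13, 12, 5, 10, 9, 8, 3, 6, 14]  |boxes|=13  |leaves|=3  hit=P9

== RESULT ==
3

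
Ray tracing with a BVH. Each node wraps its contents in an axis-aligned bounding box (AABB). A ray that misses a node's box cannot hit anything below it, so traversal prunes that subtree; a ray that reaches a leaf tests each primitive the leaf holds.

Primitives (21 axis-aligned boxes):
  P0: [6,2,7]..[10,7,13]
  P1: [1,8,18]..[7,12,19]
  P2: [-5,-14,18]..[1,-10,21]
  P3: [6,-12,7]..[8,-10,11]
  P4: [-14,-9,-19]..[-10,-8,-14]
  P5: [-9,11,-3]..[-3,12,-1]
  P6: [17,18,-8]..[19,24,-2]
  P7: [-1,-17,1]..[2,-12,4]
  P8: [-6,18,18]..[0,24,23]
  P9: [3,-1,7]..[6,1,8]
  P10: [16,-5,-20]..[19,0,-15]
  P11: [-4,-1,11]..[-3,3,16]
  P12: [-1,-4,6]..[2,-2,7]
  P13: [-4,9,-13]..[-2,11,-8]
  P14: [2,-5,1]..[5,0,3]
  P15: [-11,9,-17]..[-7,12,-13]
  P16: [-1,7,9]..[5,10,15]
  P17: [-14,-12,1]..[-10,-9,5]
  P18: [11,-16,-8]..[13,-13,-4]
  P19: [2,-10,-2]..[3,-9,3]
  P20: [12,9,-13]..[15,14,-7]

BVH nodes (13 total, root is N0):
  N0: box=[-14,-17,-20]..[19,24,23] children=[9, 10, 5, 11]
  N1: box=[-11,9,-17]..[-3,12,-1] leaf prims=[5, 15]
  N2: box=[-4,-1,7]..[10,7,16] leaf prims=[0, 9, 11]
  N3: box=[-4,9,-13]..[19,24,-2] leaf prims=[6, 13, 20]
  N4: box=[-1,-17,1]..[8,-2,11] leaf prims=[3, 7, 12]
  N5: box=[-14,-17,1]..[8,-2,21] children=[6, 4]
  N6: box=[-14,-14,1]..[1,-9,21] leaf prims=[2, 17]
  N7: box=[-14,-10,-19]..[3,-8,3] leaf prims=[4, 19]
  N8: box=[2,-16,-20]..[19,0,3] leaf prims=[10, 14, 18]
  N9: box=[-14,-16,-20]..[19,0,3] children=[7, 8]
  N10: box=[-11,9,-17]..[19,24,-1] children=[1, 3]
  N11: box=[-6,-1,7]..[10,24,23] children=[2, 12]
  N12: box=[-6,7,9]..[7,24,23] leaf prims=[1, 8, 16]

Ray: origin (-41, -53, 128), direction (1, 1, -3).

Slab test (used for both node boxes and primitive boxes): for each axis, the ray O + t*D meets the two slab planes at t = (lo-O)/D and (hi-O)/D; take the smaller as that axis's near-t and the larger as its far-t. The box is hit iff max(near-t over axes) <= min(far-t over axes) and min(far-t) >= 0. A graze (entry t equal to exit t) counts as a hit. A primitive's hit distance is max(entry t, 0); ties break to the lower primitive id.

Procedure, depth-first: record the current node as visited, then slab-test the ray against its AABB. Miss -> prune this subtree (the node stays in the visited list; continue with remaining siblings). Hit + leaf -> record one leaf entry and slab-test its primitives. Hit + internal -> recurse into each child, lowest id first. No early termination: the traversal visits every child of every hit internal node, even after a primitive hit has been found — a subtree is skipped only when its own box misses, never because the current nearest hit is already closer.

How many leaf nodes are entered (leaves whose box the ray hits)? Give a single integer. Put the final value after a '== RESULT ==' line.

Walk:
N0 x:[27,60] y:[36,77] z:[35,148/3] -> hit [36,148/3], descend [5, 9, 10, 11]
  N5 x:[27,49] y:[36,51] z:[107/3,127/3] -> hit [36,127/3], descend [4, 6]
    N4 x:[40,49] y:[36,51] z:[39,127/3] -> hit [40,127/3] leaf, test {P3(miss), P7(miss), P12(miss)}
    N6 x:[27,42] y:[39,44] z:[107/3,127/3] -> hit [39,42] leaf, test {P2(miss), P17(miss)}
  N9 x:[27,60] y:[37,53] z:[125/3,148/3] -> hit [125/3,148/3], descend [7, 8]
    N7 x:[27,44] y:[43,45] z:[125/3,49] -> hit [43,44] leaf, test {P4(miss), P19@t=43}
    N8 x:[43,60] y:[37,53] z:[125/3,148/3] -> hit [43,148/3] leaf, test {P10(miss), P14(miss), P18(miss)}
  N10 x:[30,60] y:[62,77] z:[43,145/3] -> miss, prune
  N11 x:[35,51] y:[52,77] z:[35,121/3] -> miss, prune

order=[0, 5, 4, 6, 9, 7, 8, 10, 11]  |boxes|=9  |leaves|=4  hit=P19

== RESULT ==
4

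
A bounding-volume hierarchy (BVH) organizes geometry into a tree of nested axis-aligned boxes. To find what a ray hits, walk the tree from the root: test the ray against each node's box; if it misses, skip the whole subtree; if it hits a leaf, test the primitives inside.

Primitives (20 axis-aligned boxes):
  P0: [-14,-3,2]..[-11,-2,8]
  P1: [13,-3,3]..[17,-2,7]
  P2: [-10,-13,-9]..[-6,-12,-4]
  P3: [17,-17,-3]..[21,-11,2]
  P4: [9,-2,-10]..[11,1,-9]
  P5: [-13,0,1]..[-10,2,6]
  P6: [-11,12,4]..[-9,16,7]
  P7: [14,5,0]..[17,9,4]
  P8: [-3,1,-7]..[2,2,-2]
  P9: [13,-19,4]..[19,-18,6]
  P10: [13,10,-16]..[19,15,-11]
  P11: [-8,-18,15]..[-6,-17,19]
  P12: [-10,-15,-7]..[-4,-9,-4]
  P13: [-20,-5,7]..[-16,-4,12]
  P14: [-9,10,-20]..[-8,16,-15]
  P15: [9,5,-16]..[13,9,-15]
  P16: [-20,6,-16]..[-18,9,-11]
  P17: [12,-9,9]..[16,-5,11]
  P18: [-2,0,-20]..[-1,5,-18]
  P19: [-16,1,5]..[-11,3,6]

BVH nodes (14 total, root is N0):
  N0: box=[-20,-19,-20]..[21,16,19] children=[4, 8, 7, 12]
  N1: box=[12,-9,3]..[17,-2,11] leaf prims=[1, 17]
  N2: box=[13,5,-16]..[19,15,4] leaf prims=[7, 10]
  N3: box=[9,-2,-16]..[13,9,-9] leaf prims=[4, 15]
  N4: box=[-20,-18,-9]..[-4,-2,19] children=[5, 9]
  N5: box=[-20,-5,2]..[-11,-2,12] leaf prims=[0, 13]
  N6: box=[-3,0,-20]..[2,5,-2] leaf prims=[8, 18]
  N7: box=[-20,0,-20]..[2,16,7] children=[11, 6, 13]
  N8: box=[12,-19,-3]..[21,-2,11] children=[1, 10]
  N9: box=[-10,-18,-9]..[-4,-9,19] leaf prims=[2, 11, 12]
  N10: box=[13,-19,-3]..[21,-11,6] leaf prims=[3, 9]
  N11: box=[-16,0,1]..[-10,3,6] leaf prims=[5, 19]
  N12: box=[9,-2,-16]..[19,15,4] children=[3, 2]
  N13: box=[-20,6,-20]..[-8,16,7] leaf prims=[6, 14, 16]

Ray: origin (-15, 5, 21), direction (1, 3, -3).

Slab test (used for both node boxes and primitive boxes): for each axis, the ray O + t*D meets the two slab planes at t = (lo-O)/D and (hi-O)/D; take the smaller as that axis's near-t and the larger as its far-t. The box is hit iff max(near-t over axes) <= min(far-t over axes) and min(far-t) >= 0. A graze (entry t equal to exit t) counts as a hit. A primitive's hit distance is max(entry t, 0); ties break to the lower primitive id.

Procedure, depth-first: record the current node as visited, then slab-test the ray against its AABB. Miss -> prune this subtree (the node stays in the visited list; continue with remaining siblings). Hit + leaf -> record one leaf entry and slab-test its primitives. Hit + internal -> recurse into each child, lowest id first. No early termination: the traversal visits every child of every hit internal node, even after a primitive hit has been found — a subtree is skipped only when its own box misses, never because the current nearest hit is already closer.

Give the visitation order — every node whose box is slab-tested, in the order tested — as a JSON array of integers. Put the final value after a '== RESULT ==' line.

Traverse from the root:
N0 x:[-5,36] y:[-8,11/3] z:[2/3,41/3] -> hit [2/3,11/3], descend [4, 7, 8, 12]
  N4 x:[-5,11] y:[-23/3,-7/3] z:[2/3,10] -> miss, prune
  N7 x:[-5,17] y:[-5/3,11/3] z:[14/3,41/3] -> miss, prune
  N8 x:[27,36] y:[-8,-7/3] z:[10/3,8] -> miss, prune
  N12 x:[24,34] y:[-7/3,10/3] z:[17/3,37/3] -> miss, prune

Visited [0, 4, 7, 8, 12]. Tests: 5 box, 0 leaf. Nearest: miss.

== RESULT ==
[0, 4, 7, 8, 12]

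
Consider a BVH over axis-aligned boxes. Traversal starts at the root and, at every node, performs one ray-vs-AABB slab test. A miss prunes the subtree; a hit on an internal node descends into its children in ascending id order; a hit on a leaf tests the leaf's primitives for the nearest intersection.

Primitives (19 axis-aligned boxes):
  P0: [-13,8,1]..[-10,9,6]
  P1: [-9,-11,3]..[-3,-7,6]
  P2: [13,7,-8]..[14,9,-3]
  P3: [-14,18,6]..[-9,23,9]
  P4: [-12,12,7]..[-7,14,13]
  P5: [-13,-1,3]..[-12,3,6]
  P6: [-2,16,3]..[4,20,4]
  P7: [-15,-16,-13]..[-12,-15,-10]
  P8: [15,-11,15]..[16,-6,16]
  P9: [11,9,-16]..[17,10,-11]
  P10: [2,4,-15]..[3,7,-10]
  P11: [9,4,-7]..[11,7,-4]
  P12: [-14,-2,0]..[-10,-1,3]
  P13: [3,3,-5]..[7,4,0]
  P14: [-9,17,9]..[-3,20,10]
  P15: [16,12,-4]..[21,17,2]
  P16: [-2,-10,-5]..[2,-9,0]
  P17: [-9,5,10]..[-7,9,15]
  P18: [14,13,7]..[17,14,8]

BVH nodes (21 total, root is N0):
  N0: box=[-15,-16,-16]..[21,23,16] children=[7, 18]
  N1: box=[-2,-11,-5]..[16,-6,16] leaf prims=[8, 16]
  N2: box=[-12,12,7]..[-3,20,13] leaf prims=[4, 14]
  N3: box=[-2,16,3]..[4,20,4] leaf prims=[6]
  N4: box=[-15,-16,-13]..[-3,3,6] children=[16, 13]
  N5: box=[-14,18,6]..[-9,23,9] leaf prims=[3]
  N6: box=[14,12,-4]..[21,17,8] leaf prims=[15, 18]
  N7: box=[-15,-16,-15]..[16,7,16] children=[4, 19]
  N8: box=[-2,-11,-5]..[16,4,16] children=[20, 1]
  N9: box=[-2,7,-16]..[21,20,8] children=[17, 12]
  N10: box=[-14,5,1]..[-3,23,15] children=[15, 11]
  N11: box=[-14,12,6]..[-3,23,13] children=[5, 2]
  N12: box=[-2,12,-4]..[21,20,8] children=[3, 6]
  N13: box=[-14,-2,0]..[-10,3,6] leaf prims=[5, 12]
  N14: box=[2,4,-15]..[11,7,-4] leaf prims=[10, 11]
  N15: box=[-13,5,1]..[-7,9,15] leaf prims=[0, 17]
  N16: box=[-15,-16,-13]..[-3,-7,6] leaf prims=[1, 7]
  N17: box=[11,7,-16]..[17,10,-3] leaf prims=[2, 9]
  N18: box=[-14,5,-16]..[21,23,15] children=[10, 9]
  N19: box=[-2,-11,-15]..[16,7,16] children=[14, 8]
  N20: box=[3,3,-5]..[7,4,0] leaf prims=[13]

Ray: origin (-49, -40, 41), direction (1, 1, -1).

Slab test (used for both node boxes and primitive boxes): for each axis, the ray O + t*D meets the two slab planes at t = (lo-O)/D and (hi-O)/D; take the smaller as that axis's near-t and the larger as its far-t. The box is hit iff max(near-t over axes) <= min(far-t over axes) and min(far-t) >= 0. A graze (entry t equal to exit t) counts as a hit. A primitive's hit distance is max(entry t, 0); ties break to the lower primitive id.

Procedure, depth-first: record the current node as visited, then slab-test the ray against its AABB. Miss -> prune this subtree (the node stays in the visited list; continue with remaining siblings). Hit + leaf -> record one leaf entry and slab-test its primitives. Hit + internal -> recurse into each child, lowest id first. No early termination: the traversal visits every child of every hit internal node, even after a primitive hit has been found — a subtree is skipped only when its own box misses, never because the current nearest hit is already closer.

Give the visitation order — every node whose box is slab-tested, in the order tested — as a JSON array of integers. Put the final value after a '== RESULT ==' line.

Trace the traversal:
N0 x:[34,70] y:[24,63] z:[25,57] -> hit [34,57], descend [7, 18]
  N7 x:[34,65] y:[24,47] z:[25,56] -> hit [34,47], descend [4, 19]
    N4 x:[34,46] y:[24,43] z:[35,54] -> hit [35,43], descend [13, 16]
      N13 x:[35,39] y:[38,43] z:[35,41] -> hit [38,39] leaf, test {P5(miss), P12@t=38}
      N16 x:[34,46] y:[24,33] z:[35,54] -> miss, prune
    N19 x:[47,65] y:[29,47] z:[25,56] -> hit [47,47], descend [8, 14]
      N8 x:[47,65] y:[29,44] z:[25,46] -> miss, prune
      N14 x:[51,60] y:[44,47] z:[45,56] -> miss, prune
  N18 x:[35,70] y:[45,63] z:[26,57] -> hit [45,57], descend [9, 10]
    N9 x:[47,70] y:[47,60] z:[33,57] -> hit [47,57], descend [12, 17]
      N12 x:[47,70] y:[52,60] z:[33,45] -> miss, prune
      N17 x:[60,66] y:[47,50] z:[44,57] -> miss, prune
    N10 x:[35,46] y:[45,63] z:[26,40] -> miss, prune

order=[0, 7, 4, 13, 16, 19, 8, 14, 18, 9, 12, 17, 10]  |boxes|=13  |leaves|=1  hit=P12

== RESULT ==
[0, 7, 4, 13, 16, 19, 8, 14, 18, 9, 12, 17, 10]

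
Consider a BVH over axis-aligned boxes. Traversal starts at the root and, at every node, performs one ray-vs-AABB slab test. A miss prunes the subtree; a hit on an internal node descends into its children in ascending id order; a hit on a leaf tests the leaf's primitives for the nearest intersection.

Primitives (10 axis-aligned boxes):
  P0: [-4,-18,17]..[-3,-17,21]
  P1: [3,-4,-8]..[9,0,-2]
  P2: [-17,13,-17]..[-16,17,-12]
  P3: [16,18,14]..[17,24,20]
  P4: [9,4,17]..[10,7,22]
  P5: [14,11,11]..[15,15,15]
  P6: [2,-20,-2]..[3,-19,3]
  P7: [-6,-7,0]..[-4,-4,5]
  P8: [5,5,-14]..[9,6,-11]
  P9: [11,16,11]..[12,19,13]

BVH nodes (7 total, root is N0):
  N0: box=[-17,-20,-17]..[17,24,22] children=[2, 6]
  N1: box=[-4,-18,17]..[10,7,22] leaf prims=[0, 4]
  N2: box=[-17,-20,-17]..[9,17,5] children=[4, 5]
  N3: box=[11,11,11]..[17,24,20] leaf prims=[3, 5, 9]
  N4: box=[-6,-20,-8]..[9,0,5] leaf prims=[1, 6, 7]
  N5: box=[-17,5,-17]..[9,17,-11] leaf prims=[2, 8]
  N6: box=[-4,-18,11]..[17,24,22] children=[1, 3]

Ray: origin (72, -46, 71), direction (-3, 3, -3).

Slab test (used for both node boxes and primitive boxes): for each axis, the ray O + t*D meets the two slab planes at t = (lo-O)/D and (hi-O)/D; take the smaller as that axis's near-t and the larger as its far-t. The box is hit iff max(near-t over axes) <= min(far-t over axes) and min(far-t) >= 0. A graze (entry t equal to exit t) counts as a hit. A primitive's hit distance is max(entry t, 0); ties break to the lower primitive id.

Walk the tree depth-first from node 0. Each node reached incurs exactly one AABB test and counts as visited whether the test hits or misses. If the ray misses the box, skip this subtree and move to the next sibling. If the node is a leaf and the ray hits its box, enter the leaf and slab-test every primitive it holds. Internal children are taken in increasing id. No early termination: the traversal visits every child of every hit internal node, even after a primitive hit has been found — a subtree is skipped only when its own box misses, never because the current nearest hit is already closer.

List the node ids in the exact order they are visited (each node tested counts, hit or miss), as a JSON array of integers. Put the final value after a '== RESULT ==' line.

Walk:
N0 x:[55/3,89/3] y:[26/3,70/3] z:[49/3,88/3] -> hit [55/3,70/3], descend [2, 6]
  N2 x:[21,89/3] y:[26/3,21] z:[22,88/3] -> miss, prune
  N6 x:[55/3,76/3] y:[28/3,70/3] z:[49/3,20] -> hit [55/3,20], descend [1, 3]
    N1 x:[62/3,76/3] y:[28/3,53/3] z:[49/3,18] -> miss, prune
    N3 x:[55/3,61/3] y:[19,70/3] z:[17,20] -> hit [19,20] leaf, test {P3(miss), P5@t=19, P9(miss)}

Visited [0, 2, 6, 1, 3]. Tests: 5 box, 1 leaf. Nearest: P5.

== RESULT ==
[0, 2, 6, 1, 3]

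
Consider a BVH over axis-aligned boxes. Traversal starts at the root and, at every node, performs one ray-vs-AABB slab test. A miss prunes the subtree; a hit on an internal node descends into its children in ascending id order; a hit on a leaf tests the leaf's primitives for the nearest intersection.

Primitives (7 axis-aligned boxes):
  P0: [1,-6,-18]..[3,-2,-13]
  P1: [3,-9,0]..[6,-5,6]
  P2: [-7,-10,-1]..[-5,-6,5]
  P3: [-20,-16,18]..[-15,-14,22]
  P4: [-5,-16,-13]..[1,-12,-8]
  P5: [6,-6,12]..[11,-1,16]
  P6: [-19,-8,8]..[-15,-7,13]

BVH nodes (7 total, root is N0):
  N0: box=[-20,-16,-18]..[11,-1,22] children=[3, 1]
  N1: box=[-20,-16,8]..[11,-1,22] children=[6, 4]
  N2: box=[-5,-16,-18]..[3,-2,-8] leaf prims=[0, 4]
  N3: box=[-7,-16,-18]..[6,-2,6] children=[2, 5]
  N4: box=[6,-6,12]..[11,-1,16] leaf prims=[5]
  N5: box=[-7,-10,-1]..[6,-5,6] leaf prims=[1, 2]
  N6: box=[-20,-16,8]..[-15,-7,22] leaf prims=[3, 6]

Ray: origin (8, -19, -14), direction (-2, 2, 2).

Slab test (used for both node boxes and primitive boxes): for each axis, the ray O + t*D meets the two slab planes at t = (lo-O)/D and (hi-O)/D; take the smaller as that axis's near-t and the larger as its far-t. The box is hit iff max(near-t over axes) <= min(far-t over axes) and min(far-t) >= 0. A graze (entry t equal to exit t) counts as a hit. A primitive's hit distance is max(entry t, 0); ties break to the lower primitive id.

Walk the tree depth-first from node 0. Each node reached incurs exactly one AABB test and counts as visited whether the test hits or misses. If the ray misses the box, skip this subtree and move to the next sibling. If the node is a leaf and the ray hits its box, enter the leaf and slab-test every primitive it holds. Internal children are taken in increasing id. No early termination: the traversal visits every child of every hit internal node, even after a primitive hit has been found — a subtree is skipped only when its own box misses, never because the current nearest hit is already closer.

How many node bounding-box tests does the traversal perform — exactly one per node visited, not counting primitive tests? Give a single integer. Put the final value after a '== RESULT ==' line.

Traverse from the root:
N0 x:[-3/2,14] y:[3/2,9] z:[-2,18] -> hit [3/2,9], descend [1, 3]
  N1 x:[-3/2,14] y:[3/2,9] z:[11,18] -> miss, prune
  N3 x:[1,15/2] y:[3/2,17/2] z:[-2,10] -> hit [3/2,15/2], descend [2, 5]
    N2 x:[5/2,13/2] y:[3/2,17/2] z:[-2,3] -> hit [5/2,3] leaf, test {P0(miss), P4(miss)}
    N5 x:[1,15/2] y:[9/2,7] z:[13/2,10] -> hit [13/2,7] leaf, test {P1(miss), P2@t=13/2}

Summary -> nodes [0, 1, 3, 2, 5]; box-tests=5; leaf-entries=2; first=P2

== RESULT ==
5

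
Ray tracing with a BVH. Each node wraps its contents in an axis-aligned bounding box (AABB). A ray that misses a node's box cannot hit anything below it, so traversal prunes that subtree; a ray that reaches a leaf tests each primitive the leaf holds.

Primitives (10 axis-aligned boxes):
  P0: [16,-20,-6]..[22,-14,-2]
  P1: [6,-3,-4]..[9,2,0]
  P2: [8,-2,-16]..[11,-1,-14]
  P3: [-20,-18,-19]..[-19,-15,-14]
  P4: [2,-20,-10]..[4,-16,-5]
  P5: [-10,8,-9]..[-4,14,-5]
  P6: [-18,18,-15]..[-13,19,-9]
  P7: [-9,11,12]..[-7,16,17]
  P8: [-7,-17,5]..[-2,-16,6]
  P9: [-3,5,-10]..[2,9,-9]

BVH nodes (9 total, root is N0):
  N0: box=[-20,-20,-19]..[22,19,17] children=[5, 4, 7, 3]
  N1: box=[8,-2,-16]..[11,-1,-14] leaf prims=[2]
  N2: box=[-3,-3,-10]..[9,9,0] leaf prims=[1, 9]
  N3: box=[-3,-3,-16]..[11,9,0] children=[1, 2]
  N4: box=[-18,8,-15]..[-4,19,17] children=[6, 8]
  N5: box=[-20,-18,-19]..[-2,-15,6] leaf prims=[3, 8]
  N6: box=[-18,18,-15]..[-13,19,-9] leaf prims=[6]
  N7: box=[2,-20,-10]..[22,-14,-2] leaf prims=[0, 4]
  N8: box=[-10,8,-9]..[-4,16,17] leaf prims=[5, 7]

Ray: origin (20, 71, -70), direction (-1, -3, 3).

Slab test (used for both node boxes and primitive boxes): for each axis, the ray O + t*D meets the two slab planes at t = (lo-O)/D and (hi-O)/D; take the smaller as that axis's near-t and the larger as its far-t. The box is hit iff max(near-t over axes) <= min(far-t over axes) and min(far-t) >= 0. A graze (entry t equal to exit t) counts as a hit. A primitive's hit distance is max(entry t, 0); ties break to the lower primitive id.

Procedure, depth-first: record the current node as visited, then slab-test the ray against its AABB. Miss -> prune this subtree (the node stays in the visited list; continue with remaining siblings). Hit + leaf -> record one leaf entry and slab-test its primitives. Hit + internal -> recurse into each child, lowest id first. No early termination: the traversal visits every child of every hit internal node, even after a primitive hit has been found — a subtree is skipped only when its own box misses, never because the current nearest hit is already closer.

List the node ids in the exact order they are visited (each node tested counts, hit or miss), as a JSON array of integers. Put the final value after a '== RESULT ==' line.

Trace the traversal:
N0 x:[-2,40] y:[52/3,91/3] z:[17,29] -> hit [52/3,29], descend [3, 4, 5, 7]
  N3 x:[9,23] y:[62/3,74/3] z:[18,70/3] -> hit [62/3,23], descend [1, 2]
    N1 x:[9,12] y:[24,73/3] z:[18,56/3] -> miss, prune
    N2 x:[11,23] y:[62/3,74/3] z:[20,70/3] -> hit [62/3,23] leaf, test {P1(miss), P9(miss)}
  N4 x:[24,38] y:[52/3,21] z:[55/3,29] -> miss, prune
  N5 x:[22,40] y:[86/3,89/3] z:[17,76/3] -> miss, prune
  N7 x:[-2,18] y:[85/3,91/3] z:[20,68/3] -> miss, prune

Visited [0, 3, 1, 2, 4, 5, 7]. Tests: 7 box, 1 leaf. Nearest: miss.

== RESULT ==
[0, 3, 1, 2, 4, 5, 7]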